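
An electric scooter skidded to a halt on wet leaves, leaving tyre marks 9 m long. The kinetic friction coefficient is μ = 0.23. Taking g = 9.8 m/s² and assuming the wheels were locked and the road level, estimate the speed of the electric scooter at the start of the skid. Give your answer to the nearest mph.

Initial speed ≈ 14 mph

Deceleration a = μg = 0.23 × 9.8 = 2.254 m/s².
v = √(2a·d) = √(2 × 2.254 × 9) = √40.572 = 6.3696 m/s.
= 6.3696 ÷ 0.44704 = 14.248 mph.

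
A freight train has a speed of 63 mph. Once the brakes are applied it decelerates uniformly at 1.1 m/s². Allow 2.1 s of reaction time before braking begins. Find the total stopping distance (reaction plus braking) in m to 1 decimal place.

63 mph × 0.44704 = 28.1635 m/s.
Reaction distance = v·t_r = 28.1635 × 2.1 = 59.143 m.
Braking distance = v²/(2a) = 28.1635² / (2 × 1.100) = 793.183 / 2.200 = 360.538 m.
Total = 59.143 + 360.538 = 419.681 m.

Total stopping distance ≈ 419.7 m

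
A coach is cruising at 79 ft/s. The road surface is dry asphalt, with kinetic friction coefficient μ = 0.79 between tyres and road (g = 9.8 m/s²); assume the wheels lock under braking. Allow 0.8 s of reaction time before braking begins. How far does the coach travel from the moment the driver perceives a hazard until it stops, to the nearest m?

Total stopping distance ≈ 57 m

79 ft/s × 0.3048 = 24.0792 m/s.
a = μg = 0.79 × 9.8 = 7.742 m/s².
Reaction distance = v·t_r = 24.0792 × 0.8 = 19.263 m.
Braking distance = v²/(2a) = 24.0792² / (2 × 7.742) = 579.808 / 15.484 = 37.446 m.
Total = 19.263 + 37.446 = 56.709 m.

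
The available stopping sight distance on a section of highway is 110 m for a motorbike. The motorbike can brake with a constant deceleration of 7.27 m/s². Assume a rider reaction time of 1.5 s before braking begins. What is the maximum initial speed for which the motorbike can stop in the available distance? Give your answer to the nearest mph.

Stopping distance: v·t_r + v²/(2a) = 110 with t_r = 1.5 s and a = 7.270 m/s².
So v² + 21.810 v − 1599.40 = 0.
Positive root: v = −a·t_r + √((a·t_r)² + 2a·d) = −10.905 + √(118.919 + 1599.40) = 30.5476 m/s.
30.5476 m/s ÷ 0.44704 = 68.333 mph.

Maximum speed ≈ 68 mph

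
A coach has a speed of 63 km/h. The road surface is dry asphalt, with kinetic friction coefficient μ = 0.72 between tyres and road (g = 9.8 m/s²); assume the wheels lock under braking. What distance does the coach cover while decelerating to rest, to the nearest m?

Braking distance ≈ 22 m

63 km/h ÷ 3.6 = 17.5000 m/s.
a = μg = 0.72 × 9.8 = 7.056 m/s².
Braking distance = v²/(2a) = 17.5000² / (2 × 7.056) = 306.250 / 14.112 = 21.701 m.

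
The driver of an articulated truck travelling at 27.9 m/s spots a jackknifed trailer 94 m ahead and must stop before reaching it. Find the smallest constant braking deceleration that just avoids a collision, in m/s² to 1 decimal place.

Required deceleration ≈ 4.1 m/s²

v² = 2a·d ⇒ a = v²/(2d) = 27.9000² / (2 × 94.000) = 778.410 / 188.000 = 4.1405 m/s².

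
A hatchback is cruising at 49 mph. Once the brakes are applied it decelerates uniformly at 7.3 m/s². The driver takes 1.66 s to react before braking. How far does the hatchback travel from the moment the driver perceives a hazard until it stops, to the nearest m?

Total stopping distance ≈ 69 m

49 mph × 0.44704 = 21.9050 m/s.
Reaction distance = v·t_r = 21.9050 × 1.66 = 36.362 m.
Braking distance = v²/(2a) = 21.9050² / (2 × 7.300) = 479.829 / 14.600 = 32.865 m.
Total = 36.362 + 32.865 = 69.227 m.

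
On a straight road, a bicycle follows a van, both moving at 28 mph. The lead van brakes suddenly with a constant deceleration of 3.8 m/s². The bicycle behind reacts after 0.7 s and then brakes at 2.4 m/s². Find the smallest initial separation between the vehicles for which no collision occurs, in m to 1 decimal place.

28 mph × 0.44704 = 12.5171 m/s.
Leader travels v²/(2a_L) = 156.678 / 7.600 = 20.616 m before stopping.
Follower covers v·t_r = 12.5171 × 0.7 = 8.762 m while reacting, then v²/(2a_F) = 156.678 / 4.800 = 32.641 m while braking, for a total of 8.762 + 32.641 = 41.403 m.
Since a_F ≤ a_L and the follower starts braking later, the follower is never slower than the leader, so the closest approach is when both have stopped.
Minimum gap = 41.403 − 20.616 = 20.787 m.

Minimum gap ≈ 20.8 m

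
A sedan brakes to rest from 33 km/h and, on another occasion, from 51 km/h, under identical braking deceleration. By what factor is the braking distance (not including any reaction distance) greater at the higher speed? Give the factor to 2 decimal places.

Braking distance d = v²/(2a), so with a fixed, d ∝ v².
Factor = (51/33)² = 1.5455² = 2.3886.

Factor ≈ 2.39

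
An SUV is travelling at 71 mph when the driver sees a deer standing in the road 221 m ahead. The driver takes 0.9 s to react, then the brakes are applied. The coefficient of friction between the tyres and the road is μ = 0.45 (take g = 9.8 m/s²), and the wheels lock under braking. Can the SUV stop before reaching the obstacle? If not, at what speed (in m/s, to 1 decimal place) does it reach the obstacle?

71 mph × 0.44704 = 31.7398 m/s.
a = μg = 0.45 × 9.8 = 4.410 m/s².
Reaction distance = 31.7398 × 0.9 = 28.566 m.
Braking distance = v²/(2a) = 1007.415 / 8.820 = 114.219 m.
Total stopping distance = 28.566 + 114.219 = 142.785 m, vs 221 m available — it stops with 221 − 142.785 = 78.215 m to spare.

Yes — it stops about 78.2 m short of the obstacle, so it never reaches it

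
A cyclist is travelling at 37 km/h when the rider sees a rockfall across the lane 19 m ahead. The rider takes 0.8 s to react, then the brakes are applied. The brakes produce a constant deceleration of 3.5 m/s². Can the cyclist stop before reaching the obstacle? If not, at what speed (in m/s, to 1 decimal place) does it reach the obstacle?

37 km/h ÷ 3.6 = 10.2778 m/s.
Reaction distance = 10.2778 × 0.8 = 8.222 m.
Braking distance needed to stop: v²/(2a) = 105.633 / 7.000 = 15.090 m, so total needed = 8.222 + 15.090 = 23.312 m > 19 m — it cannot stop.
Distance remaining when braking begins: 19 − 8.222 = 10.778 m.
v² = v₀² − 2a·d = 105.633 − 2 × 3.500 × 10.778 = 30.187 m²/s².
v = √30.187 = 5.494 m/s.

No — it strikes the obstacle at 5.5 m/s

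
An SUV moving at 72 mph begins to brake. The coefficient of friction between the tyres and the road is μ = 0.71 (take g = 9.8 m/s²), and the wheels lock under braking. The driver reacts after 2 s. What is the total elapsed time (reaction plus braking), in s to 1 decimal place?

72 mph × 0.44704 = 32.1869 m/s.
a = μg = 0.71 × 9.8 = 6.958 m/s².
Braking time = v/a = 32.1869 / 6.958 = 4.626 s.
Total = 2 + 4.626 = 6.626 s.

Total time ≈ 6.6 s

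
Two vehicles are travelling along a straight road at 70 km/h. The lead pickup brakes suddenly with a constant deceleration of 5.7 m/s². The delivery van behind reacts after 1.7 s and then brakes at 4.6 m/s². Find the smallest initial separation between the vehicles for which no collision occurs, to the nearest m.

Minimum gap ≈ 41 m

70 km/h ÷ 3.6 = 19.4444 m/s.
Leader travels v²/(2a_L) = 378.085 / 11.400 = 33.165 m before stopping.
Follower covers v·t_r = 19.4444 × 1.7 = 33.055 m while reacting, then v²/(2a_F) = 378.085 / 9.200 = 41.096 m while braking, for a total of 33.055 + 41.096 = 74.151 m.
Since a_F ≤ a_L and the follower starts braking later, the follower is never slower than the leader, so the closest approach is when both have stopped.
Minimum gap = 74.151 − 33.165 = 40.986 m.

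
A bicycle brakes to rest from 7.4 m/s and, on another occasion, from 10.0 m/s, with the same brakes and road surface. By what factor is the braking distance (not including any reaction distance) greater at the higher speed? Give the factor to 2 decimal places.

Factor ≈ 1.83

Braking distance d = v²/(2a), so with a fixed, d ∝ v².
Factor = (10.0/7.4)² = 1.3514² = 1.8263.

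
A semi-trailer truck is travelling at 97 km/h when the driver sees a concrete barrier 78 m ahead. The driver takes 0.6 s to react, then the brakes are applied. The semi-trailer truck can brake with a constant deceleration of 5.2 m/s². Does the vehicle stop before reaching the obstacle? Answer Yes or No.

97 km/h ÷ 3.6 = 26.9444 m/s.
Reaction distance = 26.9444 × 0.6 = 16.167 m.
Braking distance = v²/(2a) = 726.001 / 10.400 = 69.808 m.
Total stopping distance = 16.167 + 69.808 = 85.975 m, vs 78 m available — it cannot stop in time and overshoots by 85.975 − 78 = 7.975 m.

No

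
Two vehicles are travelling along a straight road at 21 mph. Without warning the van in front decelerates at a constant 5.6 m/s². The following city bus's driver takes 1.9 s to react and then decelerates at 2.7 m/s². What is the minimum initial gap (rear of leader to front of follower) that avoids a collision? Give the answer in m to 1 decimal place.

21 mph × 0.44704 = 9.3878 m/s.
Leader travels v²/(2a_L) = 88.131 / 11.200 = 7.869 m before stopping.
Follower covers v·t_r = 9.3878 × 1.9 = 17.837 m while reacting, then v²/(2a_F) = 88.131 / 5.400 = 16.321 m while braking, for a total of 17.837 + 16.321 = 34.158 m.
Since a_F ≤ a_L and the follower starts braking later, the follower is never slower than the leader, so the closest approach is when both have stopped.
Minimum gap = 34.158 − 7.869 = 26.289 m.

Minimum gap ≈ 26.3 m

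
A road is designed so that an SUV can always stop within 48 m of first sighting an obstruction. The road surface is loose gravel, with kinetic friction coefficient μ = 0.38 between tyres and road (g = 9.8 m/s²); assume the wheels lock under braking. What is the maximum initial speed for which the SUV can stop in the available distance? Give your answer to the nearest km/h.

Maximum speed ≈ 68 km/h

a = μg = 0.38 × 9.8 = 3.724 m/s².
v²/(2a) = d ⇒ v = √(2 × 3.724 × 48) = √357.50 = 18.9077 m/s.
18.9077 m/s × 3.6 = 68.068 km/h.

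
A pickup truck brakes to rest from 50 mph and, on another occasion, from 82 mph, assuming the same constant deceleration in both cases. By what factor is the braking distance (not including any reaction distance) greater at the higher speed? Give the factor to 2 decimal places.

Factor ≈ 2.69

Braking distance d = v²/(2a), so with a fixed, d ∝ v².
Factor = (82/50)² = 1.6400² = 2.6896.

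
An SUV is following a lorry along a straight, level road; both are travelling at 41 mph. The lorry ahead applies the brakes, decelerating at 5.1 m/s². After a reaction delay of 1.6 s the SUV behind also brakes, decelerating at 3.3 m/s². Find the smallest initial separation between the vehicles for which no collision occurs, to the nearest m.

Minimum gap ≈ 47 m

41 mph × 0.44704 = 18.3286 m/s.
Leader travels v²/(2a_L) = 335.938 / 10.200 = 32.935 m before stopping.
Follower covers v·t_r = 18.3286 × 1.6 = 29.326 m while reacting, then v²/(2a_F) = 335.938 / 6.600 = 50.900 m while braking, for a total of 29.326 + 50.900 = 80.226 m.
Since a_F ≤ a_L and the follower starts braking later, the follower is never slower than the leader, so the closest approach is when both have stopped.
Minimum gap = 80.226 − 32.935 = 47.291 m.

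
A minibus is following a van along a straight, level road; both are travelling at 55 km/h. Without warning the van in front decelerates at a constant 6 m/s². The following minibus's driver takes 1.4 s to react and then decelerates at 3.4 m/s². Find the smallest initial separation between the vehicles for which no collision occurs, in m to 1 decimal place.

55 km/h ÷ 3.6 = 15.2778 m/s.
Leader travels v²/(2a_L) = 233.411 / 12.000 = 19.451 m before stopping.
Follower covers v·t_r = 15.2778 × 1.4 = 21.389 m while reacting, then v²/(2a_F) = 233.411 / 6.800 = 34.325 m while braking, for a total of 21.389 + 34.325 = 55.714 m.
Since a_F ≤ a_L and the follower starts braking later, the follower is never slower than the leader, so the closest approach is when both have stopped.
Minimum gap = 55.714 − 19.451 = 36.263 m.

Minimum gap ≈ 36.3 m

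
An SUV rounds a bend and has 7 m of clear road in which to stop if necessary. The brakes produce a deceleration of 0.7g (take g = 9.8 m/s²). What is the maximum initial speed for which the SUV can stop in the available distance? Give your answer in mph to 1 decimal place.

a = 0.7 × 9.8 = 6.860 m/s².
v²/(2a) = d ⇒ v = √(2 × 6.860 × 7) = √96.04 = 9.8000 m/s.
9.8000 m/s ÷ 0.44704 = 21.922 mph.

Maximum speed ≈ 21.9 mph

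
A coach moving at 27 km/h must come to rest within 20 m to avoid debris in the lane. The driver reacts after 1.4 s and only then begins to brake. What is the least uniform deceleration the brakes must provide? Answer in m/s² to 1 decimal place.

27 km/h ÷ 3.6 = 7.5000 m/s.
Distance covered during reaction = 7.5000 × 1.4 = 10.500 m.
Distance available for braking: 20 − 10.500 = 9.500 m.
v² = 2a·d ⇒ a = v²/(2d) = 7.5000² / (2 × 9.500) = 56.250 / 19.000 = 2.9605 m/s².

Required deceleration ≈ 3.0 m/s²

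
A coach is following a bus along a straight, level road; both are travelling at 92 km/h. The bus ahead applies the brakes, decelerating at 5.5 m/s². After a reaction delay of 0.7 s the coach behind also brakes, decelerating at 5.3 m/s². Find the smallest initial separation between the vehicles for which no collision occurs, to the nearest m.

Minimum gap ≈ 20 m

92 km/h ÷ 3.6 = 25.5556 m/s.
Leader travels v²/(2a_L) = 653.089 / 11.000 = 59.372 m before stopping.
Follower covers v·t_r = 25.5556 × 0.7 = 17.889 m while reacting, then v²/(2a_F) = 653.089 / 10.600 = 61.612 m while braking, for a total of 17.889 + 61.612 = 79.501 m.
Since a_F ≤ a_L and the follower starts braking later, the follower is never slower than the leader, so the closest approach is when both have stopped.
Minimum gap = 79.501 − 59.372 = 20.129 m.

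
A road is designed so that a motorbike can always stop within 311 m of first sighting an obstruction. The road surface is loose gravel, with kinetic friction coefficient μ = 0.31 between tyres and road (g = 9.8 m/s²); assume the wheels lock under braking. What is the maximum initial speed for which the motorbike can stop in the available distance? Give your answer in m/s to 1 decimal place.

Maximum speed ≈ 43.5 m/s

a = μg = 0.31 × 9.8 = 3.038 m/s².
v²/(2a) = d ⇒ v = √(2 × 3.038 × 311) = √1889.64 = 43.4700 m/s.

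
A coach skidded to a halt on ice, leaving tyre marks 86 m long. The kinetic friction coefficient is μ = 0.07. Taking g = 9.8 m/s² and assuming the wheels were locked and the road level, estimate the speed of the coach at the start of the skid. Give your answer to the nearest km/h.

Deceleration a = μg = 0.07 × 9.8 = 0.686 m/s².
v = √(2a·d) = √(2 × 0.686 × 86) = √117.992 = 10.8624 m/s.
= 10.8624 × 3.6 = 39.105 km/h.

Initial speed ≈ 39 km/h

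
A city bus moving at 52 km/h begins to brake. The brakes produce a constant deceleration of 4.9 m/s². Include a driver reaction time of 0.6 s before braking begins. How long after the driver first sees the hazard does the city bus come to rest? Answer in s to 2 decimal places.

52 km/h ÷ 3.6 = 14.4444 m/s.
Braking time = v/a = 14.4444 / 4.900 = 2.948 s.
Total = 0.6 + 2.948 = 3.548 s.

Total time ≈ 3.55 s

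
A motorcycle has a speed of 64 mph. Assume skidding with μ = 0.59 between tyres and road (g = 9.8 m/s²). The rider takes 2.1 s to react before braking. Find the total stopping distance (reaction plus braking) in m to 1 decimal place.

Total stopping distance ≈ 130.9 m

64 mph × 0.44704 = 28.6106 m/s.
a = μg = 0.59 × 9.8 = 5.782 m/s².
Reaction distance = v·t_r = 28.6106 × 2.1 = 60.082 m.
Braking distance = v²/(2a) = 28.6106² / (2 × 5.782) = 818.566 / 11.564 = 70.786 m.
Total = 60.082 + 70.786 = 130.868 m.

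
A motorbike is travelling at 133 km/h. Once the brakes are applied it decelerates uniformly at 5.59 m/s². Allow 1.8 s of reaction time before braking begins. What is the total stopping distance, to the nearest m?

133 km/h ÷ 3.6 = 36.9444 m/s.
Reaction distance = v·t_r = 36.9444 × 1.8 = 66.500 m.
Braking distance = v²/(2a) = 36.9444² / (2 × 5.590) = 1364.889 / 11.180 = 122.083 m.
Total = 66.500 + 122.083 = 188.583 m.

Total stopping distance ≈ 189 m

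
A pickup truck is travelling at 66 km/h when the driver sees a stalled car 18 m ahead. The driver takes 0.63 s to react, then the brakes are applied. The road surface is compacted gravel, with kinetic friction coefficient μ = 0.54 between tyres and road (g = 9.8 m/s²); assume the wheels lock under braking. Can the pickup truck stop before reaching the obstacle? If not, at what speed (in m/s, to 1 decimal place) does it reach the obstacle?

No — it strikes the obstacle at 16.4 m/s

66 km/h ÷ 3.6 = 18.3333 m/s.
a = μg = 0.54 × 9.8 = 5.292 m/s².
Reaction distance = 18.3333 × 0.63 = 11.550 m.
Braking distance needed to stop: v²/(2a) = 336.110 / 10.584 = 31.756 m, so total needed = 11.550 + 31.756 = 43.306 m > 18 m — it cannot stop.
Distance remaining when braking begins: 18 − 11.550 = 6.450 m.
v² = v₀² − 2a·d = 336.110 − 2 × 5.292 × 6.450 = 267.843 m²/s².
v = √267.843 = 16.366 m/s.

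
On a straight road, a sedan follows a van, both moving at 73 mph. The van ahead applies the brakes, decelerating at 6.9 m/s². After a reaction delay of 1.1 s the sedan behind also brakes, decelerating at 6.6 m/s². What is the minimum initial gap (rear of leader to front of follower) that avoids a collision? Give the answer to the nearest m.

73 mph × 0.44704 = 32.6339 m/s.
Leader travels v²/(2a_L) = 1064.971 / 13.800 = 77.172 m before stopping.
Follower covers v·t_r = 32.6339 × 1.1 = 35.897 m while reacting, then v²/(2a_F) = 1064.971 / 13.200 = 80.680 m while braking, for a total of 35.897 + 80.680 = 116.577 m.
Since a_F ≤ a_L and the follower starts braking later, the follower is never slower than the leader, so the closest approach is when both have stopped.
Minimum gap = 116.577 − 77.172 = 39.405 m.

Minimum gap ≈ 39 m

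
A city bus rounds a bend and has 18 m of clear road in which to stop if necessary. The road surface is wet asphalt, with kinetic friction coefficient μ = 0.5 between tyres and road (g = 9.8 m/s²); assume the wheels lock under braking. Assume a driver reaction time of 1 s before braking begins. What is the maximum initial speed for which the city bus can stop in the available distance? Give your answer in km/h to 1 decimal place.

a = μg = 0.5 × 9.8 = 4.900 m/s².
Stopping distance: v·t_r + v²/(2a) = 18 with t_r = 1 s and a = 4.900 m/s².
So v² + 9.800 v − 176.40 = 0.
Positive root: v = −a·t_r + √((a·t_r)² + 2a·d) = −4.900 + √(24.010 + 176.40) = 9.2566 m/s.
9.2566 m/s × 3.6 = 33.324 km/h.

Maximum speed ≈ 33.3 km/h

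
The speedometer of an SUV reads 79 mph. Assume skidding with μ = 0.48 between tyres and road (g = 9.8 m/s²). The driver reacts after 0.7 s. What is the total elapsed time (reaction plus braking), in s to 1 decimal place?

79 mph × 0.44704 = 35.3162 m/s.
a = μg = 0.48 × 9.8 = 4.704 m/s².
Braking time = v/a = 35.3162 / 4.704 = 7.508 s.
Total = 0.7 + 7.508 = 8.208 s.

Total time ≈ 8.2 s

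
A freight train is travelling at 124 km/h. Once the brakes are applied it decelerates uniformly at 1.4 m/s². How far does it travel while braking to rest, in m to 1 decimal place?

124 km/h ÷ 3.6 = 34.4444 m/s.
Braking distance = v²/(2a) = 34.4444² / (2 × 1.400) = 1186.417 / 2.800 = 423.720 m.

Braking distance ≈ 423.7 m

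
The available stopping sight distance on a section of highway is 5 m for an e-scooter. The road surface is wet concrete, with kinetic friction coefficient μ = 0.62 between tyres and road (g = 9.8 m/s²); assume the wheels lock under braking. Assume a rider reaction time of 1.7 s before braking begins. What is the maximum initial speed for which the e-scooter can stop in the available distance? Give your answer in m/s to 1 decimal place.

Maximum speed ≈ 2.6 m/s

a = μg = 0.62 × 9.8 = 6.076 m/s².
Stopping distance: v·t_r + v²/(2a) = 5 with t_r = 1.7 s and a = 6.076 m/s².
So v² + 20.658 v − 60.76 = 0.
Positive root: v = −a·t_r + √((a·t_r)² + 2a·d) = −10.329 + √(106.688 + 60.76) = 2.6112 m/s.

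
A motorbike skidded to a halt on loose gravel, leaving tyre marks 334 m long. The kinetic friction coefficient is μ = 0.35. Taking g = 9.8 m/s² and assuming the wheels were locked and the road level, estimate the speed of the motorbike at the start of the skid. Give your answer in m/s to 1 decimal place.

Initial speed ≈ 47.9 m/s

Deceleration a = μg = 0.35 × 9.8 = 3.430 m/s².
v = √(2a·d) = √(2 × 3.430 × 334) = √2291.240 = 47.8669 m/s.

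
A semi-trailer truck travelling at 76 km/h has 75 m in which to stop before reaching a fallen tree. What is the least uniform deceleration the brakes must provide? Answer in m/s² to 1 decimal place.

Required deceleration ≈ 3.0 m/s²

76 km/h ÷ 3.6 = 21.1111 m/s.
v² = 2a·d ⇒ a = v²/(2d) = 21.1111² / (2 × 75.000) = 445.679 / 150.000 = 2.9712 m/s².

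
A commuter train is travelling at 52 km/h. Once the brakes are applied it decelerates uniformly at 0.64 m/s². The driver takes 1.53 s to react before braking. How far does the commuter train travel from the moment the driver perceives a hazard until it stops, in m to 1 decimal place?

Total stopping distance ≈ 185.1 m

52 km/h ÷ 3.6 = 14.4444 m/s.
Reaction distance = v·t_r = 14.4444 × 1.53 = 22.100 m.
Braking distance = v²/(2a) = 14.4444² / (2 × 0.640) = 208.641 / 1.280 = 163.001 m.
Total = 22.100 + 163.001 = 185.101 m.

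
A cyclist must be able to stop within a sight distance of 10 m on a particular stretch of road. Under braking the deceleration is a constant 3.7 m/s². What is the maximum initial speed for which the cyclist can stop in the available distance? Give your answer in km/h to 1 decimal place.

Maximum speed ≈ 31.0 km/h

v²/(2a) = d ⇒ v = √(2 × 3.700 × 10) = √74.00 = 8.6023 m/s.
8.6023 m/s × 3.6 = 30.968 km/h.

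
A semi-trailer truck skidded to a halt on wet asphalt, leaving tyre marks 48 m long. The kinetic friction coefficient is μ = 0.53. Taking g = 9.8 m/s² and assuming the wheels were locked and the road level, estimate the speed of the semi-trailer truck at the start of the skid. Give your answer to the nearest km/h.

Initial speed ≈ 80 km/h

Deceleration a = μg = 0.53 × 9.8 = 5.194 m/s².
v = √(2a·d) = √(2 × 5.194 × 48) = √498.624 = 22.3299 m/s.
= 22.3299 × 3.6 = 80.388 km/h.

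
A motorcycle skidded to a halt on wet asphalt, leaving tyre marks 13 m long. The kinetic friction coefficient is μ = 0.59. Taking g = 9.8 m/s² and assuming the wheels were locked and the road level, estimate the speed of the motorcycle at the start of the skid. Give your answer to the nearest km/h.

Deceleration a = μg = 0.59 × 9.8 = 5.782 m/s².
v = √(2a·d) = √(2 × 5.782 × 13) = √150.332 = 12.2610 m/s.
= 12.2610 × 3.6 = 44.140 km/h.

Initial speed ≈ 44 km/h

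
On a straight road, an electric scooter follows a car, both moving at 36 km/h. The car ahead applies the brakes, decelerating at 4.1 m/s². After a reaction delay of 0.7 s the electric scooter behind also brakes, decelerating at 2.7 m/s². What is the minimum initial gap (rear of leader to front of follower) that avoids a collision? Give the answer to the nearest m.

Minimum gap ≈ 13 m

36 km/h ÷ 3.6 = 10.0000 m/s.
Leader travels v²/(2a_L) = 100.000 / 8.200 = 12.195 m before stopping.
Follower covers v·t_r = 10.0000 × 0.7 = 7.000 m while reacting, then v²/(2a_F) = 100.000 / 5.400 = 18.519 m while braking, for a total of 7.000 + 18.519 = 25.519 m.
Since a_F ≤ a_L and the follower starts braking later, the follower is never slower than the leader, so the closest approach is when both have stopped.
Minimum gap = 25.519 − 12.195 = 13.324 m.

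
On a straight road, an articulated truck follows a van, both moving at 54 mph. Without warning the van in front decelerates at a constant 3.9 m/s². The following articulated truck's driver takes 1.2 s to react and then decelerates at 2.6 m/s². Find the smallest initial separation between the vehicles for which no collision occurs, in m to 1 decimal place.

Minimum gap ≈ 66.3 m

54 mph × 0.44704 = 24.1402 m/s.
Leader travels v²/(2a_L) = 582.749 / 7.800 = 74.711 m before stopping.
Follower covers v·t_r = 24.1402 × 1.2 = 28.968 m while reacting, then v²/(2a_F) = 582.749 / 5.200 = 112.067 m while braking, for a total of 28.968 + 112.067 = 141.035 m.
Since a_F ≤ a_L and the follower starts braking later, the follower is never slower than the leader, so the closest approach is when both have stopped.
Minimum gap = 141.035 − 74.711 = 66.324 m.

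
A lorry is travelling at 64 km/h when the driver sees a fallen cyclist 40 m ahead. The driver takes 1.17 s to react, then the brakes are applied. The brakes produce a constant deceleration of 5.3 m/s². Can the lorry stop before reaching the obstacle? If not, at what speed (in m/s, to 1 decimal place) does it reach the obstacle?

No — it strikes the obstacle at 10.6 m/s

64 km/h ÷ 3.6 = 17.7778 m/s.
Reaction distance = 17.7778 × 1.17 = 20.800 m.
Braking distance needed to stop: v²/(2a) = 316.050 / 10.600 = 29.816 m, so total needed = 20.800 + 29.816 = 50.616 m > 40 m — it cannot stop.
Distance remaining when braking begins: 40 − 20.800 = 19.200 m.
v² = v₀² − 2a·d = 316.050 − 2 × 5.300 × 19.200 = 112.530 m²/s².
v = √112.530 = 10.608 m/s.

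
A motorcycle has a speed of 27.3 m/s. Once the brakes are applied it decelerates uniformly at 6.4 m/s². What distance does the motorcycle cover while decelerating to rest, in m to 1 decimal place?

Braking distance ≈ 58.2 m

Braking distance = v²/(2a) = 27.3000² / (2 × 6.400) = 745.290 / 12.800 = 58.226 m.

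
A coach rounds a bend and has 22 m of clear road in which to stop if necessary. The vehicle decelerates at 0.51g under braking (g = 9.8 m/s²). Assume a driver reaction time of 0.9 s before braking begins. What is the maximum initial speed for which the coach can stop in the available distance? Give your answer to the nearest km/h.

a = 0.51 × 9.8 = 4.998 m/s².
Stopping distance: v·t_r + v²/(2a) = 22 with t_r = 0.9 s and a = 4.998 m/s².
So v² + 8.996 v − 219.91 = 0.
Positive root: v = −a·t_r + √((a·t_r)² + 2a·d) = −4.498 + √(20.232 + 219.91) = 10.9985 m/s.
10.9985 m/s × 3.6 = 39.595 km/h.

Maximum speed ≈ 40 km/h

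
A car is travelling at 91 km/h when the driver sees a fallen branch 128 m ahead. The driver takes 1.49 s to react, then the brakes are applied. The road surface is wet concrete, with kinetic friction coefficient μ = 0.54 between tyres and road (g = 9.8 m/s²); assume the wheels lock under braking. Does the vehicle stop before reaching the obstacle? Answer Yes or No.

91 km/h ÷ 3.6 = 25.2778 m/s.
a = μg = 0.54 × 9.8 = 5.292 m/s².
Reaction distance = 25.2778 × 1.49 = 37.664 m.
Braking distance = v²/(2a) = 638.967 / 10.584 = 60.371 m.
Total stopping distance = 37.664 + 60.371 = 98.035 m, vs 128 m available — it stops with 128 − 98.035 = 29.965 m to spare.

Yes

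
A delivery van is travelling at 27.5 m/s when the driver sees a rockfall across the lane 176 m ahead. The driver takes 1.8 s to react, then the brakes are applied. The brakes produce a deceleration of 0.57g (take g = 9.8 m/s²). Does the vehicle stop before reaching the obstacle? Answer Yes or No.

Yes

a = 0.57 × 9.8 = 5.586 m/s².
Reaction distance = 27.5000 × 1.8 = 49.500 m.
Braking distance = v²/(2a) = 756.250 / 11.172 = 67.692 m.
Total stopping distance = 49.500 + 67.692 = 117.192 m, vs 176 m available — it stops with 176 − 117.192 = 58.808 m to spare.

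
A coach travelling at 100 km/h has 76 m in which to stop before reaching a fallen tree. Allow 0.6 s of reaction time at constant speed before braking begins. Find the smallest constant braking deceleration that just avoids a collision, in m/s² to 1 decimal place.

100 km/h ÷ 3.6 = 27.7778 m/s.
Distance covered during reaction = 27.7778 × 0.6 = 16.667 m.
Distance available for braking: 76 − 16.667 = 59.333 m.
v² = 2a·d ⇒ a = v²/(2d) = 27.7778² / (2 × 59.333) = 771.606 / 118.666 = 6.5023 m/s².

Required deceleration ≈ 6.5 m/s²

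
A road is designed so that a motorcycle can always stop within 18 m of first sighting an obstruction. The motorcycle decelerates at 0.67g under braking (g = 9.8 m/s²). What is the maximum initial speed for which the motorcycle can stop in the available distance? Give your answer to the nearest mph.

a = 0.67 × 9.8 = 6.566 m/s².
v²/(2a) = d ⇒ v = √(2 × 6.566 × 18) = √236.38 = 15.3747 m/s.
15.3747 m/s ÷ 0.44704 = 34.392 mph.

Maximum speed ≈ 34 mph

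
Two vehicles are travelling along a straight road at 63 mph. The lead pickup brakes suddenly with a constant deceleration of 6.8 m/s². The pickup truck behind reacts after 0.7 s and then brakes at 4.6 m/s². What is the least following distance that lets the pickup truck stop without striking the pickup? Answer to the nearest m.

Minimum gap ≈ 48 m

63 mph × 0.44704 = 28.1635 m/s.
Leader travels v²/(2a_L) = 793.183 / 13.600 = 58.322 m before stopping.
Follower covers v·t_r = 28.1635 × 0.7 = 19.714 m while reacting, then v²/(2a_F) = 793.183 / 9.200 = 86.216 m while braking, for a total of 19.714 + 86.216 = 105.930 m.
Since a_F ≤ a_L and the follower starts braking later, the follower is never slower than the leader, so the closest approach is when both have stopped.
Minimum gap = 105.930 − 58.322 = 47.608 m.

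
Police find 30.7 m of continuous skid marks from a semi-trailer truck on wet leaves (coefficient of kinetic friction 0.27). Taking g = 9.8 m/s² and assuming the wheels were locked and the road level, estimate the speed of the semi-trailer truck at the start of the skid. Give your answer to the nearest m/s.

Deceleration a = μg = 0.27 × 9.8 = 2.646 m/s².
v = √(2a·d) = √(2 × 2.646 × 30.7) = √162.464 = 12.7461 m/s.

Initial speed ≈ 13 m/s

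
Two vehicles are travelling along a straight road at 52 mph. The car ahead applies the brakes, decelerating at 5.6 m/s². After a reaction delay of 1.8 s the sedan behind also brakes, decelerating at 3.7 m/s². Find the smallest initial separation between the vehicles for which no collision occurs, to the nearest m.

Minimum gap ≈ 67 m

52 mph × 0.44704 = 23.2461 m/s.
Leader travels v²/(2a_L) = 540.381 / 11.200 = 48.248 m before stopping.
Follower covers v·t_r = 23.2461 × 1.8 = 41.843 m while reacting, then v²/(2a_F) = 540.381 / 7.400 = 73.024 m while braking, for a total of 41.843 + 73.024 = 114.867 m.
Since a_F ≤ a_L and the follower starts braking later, the follower is never slower than the leader, so the closest approach is when both have stopped.
Minimum gap = 114.867 − 48.248 = 66.619 m.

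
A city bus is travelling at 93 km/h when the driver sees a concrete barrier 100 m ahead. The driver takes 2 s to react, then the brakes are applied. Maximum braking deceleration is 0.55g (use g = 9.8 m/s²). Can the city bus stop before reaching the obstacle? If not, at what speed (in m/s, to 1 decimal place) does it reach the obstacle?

No — it strikes the obstacle at 12.1 m/s

93 km/h ÷ 3.6 = 25.8333 m/s.
a = 0.55 × 9.8 = 5.390 m/s².
Reaction distance = 25.8333 × 2 = 51.667 m.
Braking distance needed to stop: v²/(2a) = 667.359 / 10.780 = 61.907 m, so total needed = 51.667 + 61.907 = 113.574 m > 100 m — it cannot stop.
Distance remaining when braking begins: 100 − 51.667 = 48.333 m.
v² = v₀² − 2a·d = 667.359 − 2 × 5.390 × 48.333 = 146.329 m²/s².
v = √146.329 = 12.097 m/s.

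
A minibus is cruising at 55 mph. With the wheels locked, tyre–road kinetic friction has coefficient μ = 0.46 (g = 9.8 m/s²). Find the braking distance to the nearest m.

Braking distance ≈ 67 m

55 mph × 0.44704 = 24.5872 m/s.
a = μg = 0.46 × 9.8 = 4.508 m/s².
Braking distance = v²/(2a) = 24.5872² / (2 × 4.508) = 604.530 / 9.016 = 67.051 m.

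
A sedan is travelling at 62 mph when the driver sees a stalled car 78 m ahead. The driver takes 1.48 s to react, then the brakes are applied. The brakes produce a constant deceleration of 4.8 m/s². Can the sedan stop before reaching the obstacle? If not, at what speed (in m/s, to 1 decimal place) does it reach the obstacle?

62 mph × 0.44704 = 27.7165 m/s.
Reaction distance = 27.7165 × 1.48 = 41.020 m.
Braking distance needed to stop: v²/(2a) = 768.204 / 9.600 = 80.021 m, so total needed = 41.020 + 80.021 = 121.041 m > 78 m — it cannot stop.
Distance remaining when braking begins: 78 − 41.020 = 36.980 m.
v² = v₀² − 2a·d = 768.204 − 2 × 4.800 × 36.980 = 413.196 m²/s².
v = √413.196 = 20.327 m/s.

No — it strikes the obstacle at 20.3 m/s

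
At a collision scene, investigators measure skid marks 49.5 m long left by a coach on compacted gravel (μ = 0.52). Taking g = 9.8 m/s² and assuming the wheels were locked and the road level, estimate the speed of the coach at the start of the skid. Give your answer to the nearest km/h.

Initial speed ≈ 81 km/h

Deceleration a = μg = 0.52 × 9.8 = 5.096 m/s².
v = √(2a·d) = √(2 × 5.096 × 49.5) = √504.504 = 22.4612 m/s.
= 22.4612 × 3.6 = 80.860 km/h.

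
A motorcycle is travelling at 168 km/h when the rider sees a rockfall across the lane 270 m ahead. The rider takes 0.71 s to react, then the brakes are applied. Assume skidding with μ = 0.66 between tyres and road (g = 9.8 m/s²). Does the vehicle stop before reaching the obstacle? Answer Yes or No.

168 km/h ÷ 3.6 = 46.6667 m/s.
a = μg = 0.66 × 9.8 = 6.468 m/s².
Reaction distance = 46.6667 × 0.71 = 33.133 m.
Braking distance = v²/(2a) = 2177.781 / 12.936 = 168.350 m.
Total stopping distance = 33.133 + 168.350 = 201.483 m, vs 270 m available — it stops with 270 − 201.483 = 68.517 m to spare.

Yes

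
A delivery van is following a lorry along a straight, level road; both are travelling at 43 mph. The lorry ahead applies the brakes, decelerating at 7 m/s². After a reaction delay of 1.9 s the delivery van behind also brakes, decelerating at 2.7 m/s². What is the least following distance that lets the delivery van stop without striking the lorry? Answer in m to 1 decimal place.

43 mph × 0.44704 = 19.2227 m/s.
Leader travels v²/(2a_L) = 369.512 / 14.000 = 26.394 m before stopping.
Follower covers v·t_r = 19.2227 × 1.9 = 36.523 m while reacting, then v²/(2a_F) = 369.512 / 5.400 = 68.428 m while braking, for a total of 36.523 + 68.428 = 104.951 m.
Since a_F ≤ a_L and the follower starts braking later, the follower is never slower than the leader, so the closest approach is when both have stopped.
Minimum gap = 104.951 − 26.394 = 78.557 m.

Minimum gap ≈ 78.6 m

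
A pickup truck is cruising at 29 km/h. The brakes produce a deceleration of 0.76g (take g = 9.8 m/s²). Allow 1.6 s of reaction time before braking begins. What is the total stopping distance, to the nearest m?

29 km/h ÷ 3.6 = 8.0556 m/s.
a = 0.76 × 9.8 = 7.448 m/s².
Reaction distance = v·t_r = 8.0556 × 1.6 = 12.889 m.
Braking distance = v²/(2a) = 8.0556² / (2 × 7.448) = 64.893 / 14.896 = 4.356 m.
Total = 12.889 + 4.356 = 17.245 m.

Total stopping distance ≈ 17 m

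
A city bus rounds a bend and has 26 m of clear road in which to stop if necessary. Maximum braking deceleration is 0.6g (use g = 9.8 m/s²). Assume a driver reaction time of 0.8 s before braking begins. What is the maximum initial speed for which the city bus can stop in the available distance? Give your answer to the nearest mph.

Maximum speed ≈ 30 mph

a = 0.6 × 9.8 = 5.880 m/s².
Stopping distance: v·t_r + v²/(2a) = 26 with t_r = 0.8 s and a = 5.880 m/s².
So v² + 9.408 v − 305.76 = 0.
Positive root: v = −a·t_r + √((a·t_r)² + 2a·d) = −4.704 + √(22.128 + 305.76) = 13.4037 m/s.
13.4037 m/s ÷ 0.44704 = 29.983 mph.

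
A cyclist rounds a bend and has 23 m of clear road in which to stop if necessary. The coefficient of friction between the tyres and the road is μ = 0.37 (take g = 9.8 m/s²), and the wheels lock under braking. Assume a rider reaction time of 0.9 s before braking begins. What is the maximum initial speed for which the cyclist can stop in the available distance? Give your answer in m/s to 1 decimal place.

a = μg = 0.37 × 9.8 = 3.626 m/s².
Stopping distance: v·t_r + v²/(2a) = 23 with t_r = 0.9 s and a = 3.626 m/s².
So v² + 6.527 v − 166.80 = 0.
Positive root: v = −a·t_r + √((a·t_r)² + 2a·d) = −3.263 + √(10.647 + 166.80) = 10.0579 m/s.

Maximum speed ≈ 10.1 m/s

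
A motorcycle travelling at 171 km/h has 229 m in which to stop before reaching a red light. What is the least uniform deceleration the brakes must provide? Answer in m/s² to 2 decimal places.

171 km/h ÷ 3.6 = 47.5000 m/s.
v² = 2a·d ⇒ a = v²/(2d) = 47.5000² / (2 × 229.000) = 2256.250 / 458.000 = 4.9263 m/s².

Required deceleration ≈ 4.93 m/s²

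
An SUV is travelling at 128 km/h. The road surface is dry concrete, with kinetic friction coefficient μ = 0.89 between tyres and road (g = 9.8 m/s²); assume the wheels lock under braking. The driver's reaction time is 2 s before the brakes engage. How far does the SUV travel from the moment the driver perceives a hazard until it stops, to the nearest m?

128 km/h ÷ 3.6 = 35.5556 m/s.
a = μg = 0.89 × 9.8 = 8.722 m/s².
Reaction distance = v·t_r = 35.5556 × 2 = 71.111 m.
Braking distance = v²/(2a) = 35.5556² / (2 × 8.722) = 1264.201 / 17.444 = 72.472 m.
Total = 71.111 + 72.472 = 143.583 m.

Total stopping distance ≈ 144 m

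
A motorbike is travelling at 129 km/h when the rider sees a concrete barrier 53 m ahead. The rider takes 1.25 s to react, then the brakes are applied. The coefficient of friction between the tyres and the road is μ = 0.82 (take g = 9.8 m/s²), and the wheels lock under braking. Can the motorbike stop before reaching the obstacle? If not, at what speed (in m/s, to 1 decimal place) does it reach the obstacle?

No — it strikes the obstacle at 33.9 m/s

129 km/h ÷ 3.6 = 35.8333 m/s.
a = μg = 0.82 × 9.8 = 8.036 m/s².
Reaction distance = 35.8333 × 1.25 = 44.792 m.
Braking distance needed to stop: v²/(2a) = 1284.025 / 16.072 = 79.892 m, so total needed = 44.792 + 79.892 = 124.684 m > 53 m — it cannot stop.
Distance remaining when braking begins: 53 − 44.792 = 8.208 m.
v² = v₀² − 2a·d = 1284.025 − 2 × 8.036 × 8.208 = 1152.106 m²/s².
v = √1152.106 = 33.943 m/s.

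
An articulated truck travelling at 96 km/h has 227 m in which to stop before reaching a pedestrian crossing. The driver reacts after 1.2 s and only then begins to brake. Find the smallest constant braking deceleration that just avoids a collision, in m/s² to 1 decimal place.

96 km/h ÷ 3.6 = 26.6667 m/s.
Distance covered during reaction = 26.6667 × 1.2 = 32.000 m.
Distance available for braking: 227 − 32.000 = 195.000 m.
v² = 2a·d ⇒ a = v²/(2d) = 26.6667² / (2 × 195.000) = 711.113 / 390.000 = 1.8234 m/s².

Required deceleration ≈ 1.8 m/s²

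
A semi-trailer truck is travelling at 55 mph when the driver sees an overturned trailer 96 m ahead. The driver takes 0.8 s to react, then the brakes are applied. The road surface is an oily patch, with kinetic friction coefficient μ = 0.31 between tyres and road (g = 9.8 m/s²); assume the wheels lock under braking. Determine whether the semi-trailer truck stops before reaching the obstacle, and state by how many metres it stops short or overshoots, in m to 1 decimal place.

55 mph × 0.44704 = 24.5872 m/s.
a = μg = 0.31 × 9.8 = 3.038 m/s².
Reaction distance = 24.5872 × 0.8 = 19.670 m.
Braking distance = v²/(2a) = 604.530 / 6.076 = 99.495 m.
Total stopping distance = 19.670 + 99.495 = 119.165 m, vs 96 m available — it cannot stop in time and overshoots by 119.165 − 96 = 23.165 m.

No — it overshoots by 23.2 m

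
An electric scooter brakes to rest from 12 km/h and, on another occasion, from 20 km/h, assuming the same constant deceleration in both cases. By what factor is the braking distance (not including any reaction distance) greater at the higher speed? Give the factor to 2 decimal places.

Braking distance d = v²/(2a), so with a fixed, d ∝ v².
Factor = (20/12)² = 1.6667² = 2.7779.

Factor ≈ 2.78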